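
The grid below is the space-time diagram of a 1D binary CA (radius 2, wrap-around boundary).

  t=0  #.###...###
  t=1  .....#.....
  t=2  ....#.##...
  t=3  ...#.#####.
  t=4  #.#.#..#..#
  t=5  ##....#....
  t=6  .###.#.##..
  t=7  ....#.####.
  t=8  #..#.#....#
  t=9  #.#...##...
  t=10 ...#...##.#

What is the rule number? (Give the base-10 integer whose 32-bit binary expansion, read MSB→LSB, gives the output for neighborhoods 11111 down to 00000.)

2235906308

  #####|#  b31=1 t=3,i=7
  ####.|.  b30=0 t=0,i=10
  ###.#|.  b29=0 t=0,i=0
  ###..|.  b28=0 t=0,i=4
  ##.##|.  b27=0 t=0,i=1
  ##.#.|#  b26=1 t=4,i=1
  ##..#|.  b25=0 t=8,i=1
  ##...|#  b24=1 t=0,i=5
  #.###|.  b23=0 t=0,i=2
  #.##.|#  b22=1 t=2,i=6
  #.#.#|.  b21=0 t=4,i=2
  #.#..|.  b20=0 t=4,i=4
  #..##|.  b19=0 t=4,i=9
  #..#.|#  b18=1 t=4,i=6
  #...#|.  b17=0 t=0,i=6
  #....|#  b16=1 t=1,i=7
  .####|.  b15=0 t=0,i=9
  .###.|.  b14=0 t=0,i=3
  .##.#|#  b13=1 t=4,i=0
  .##..|#  b12=1 t=2,i=7
  .#.##|#  b11=1 t=2,i=5
  .#.#.|.  b10=0 t=4,i=3
  .#..#|.  b9=0 t=4,i=5
  .#...|#  b8=1 t=1,i=6
  ..###|.  b7=0 t=0,i=8
  ..##.|.  b6=0 t=4,i=10
  ..#.#|.  b5=0 t=2,i=4
  ..#..|.  b4=0 t=1,i=5
  ...##|.  b3=0 t=0,i=7
  ...#.|#  b2=1 t=1,i=4
  ....#|.  b1=0 t=1,i=3
  .....|.  b0=0 t=1,i=0
  bits 10000101010001010011100100000100 = 2235906308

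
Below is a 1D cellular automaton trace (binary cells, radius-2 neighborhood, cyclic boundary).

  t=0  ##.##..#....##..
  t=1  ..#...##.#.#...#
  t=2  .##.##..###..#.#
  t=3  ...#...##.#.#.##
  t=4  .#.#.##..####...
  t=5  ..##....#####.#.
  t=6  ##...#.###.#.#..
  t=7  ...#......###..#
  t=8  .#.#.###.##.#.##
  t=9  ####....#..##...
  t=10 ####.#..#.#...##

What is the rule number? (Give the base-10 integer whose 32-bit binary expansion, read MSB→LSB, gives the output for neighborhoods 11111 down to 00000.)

1546618009

  ##### -> .   bit 31 = 0  t=5,i=10
  ####. -> #   bit 30 = 1  t=4,i=11
  ###.# -> .   bit 29 = 0  t=5,i=12
  ###.. -> #   bit 28 = 1  t=2,i=10
  ##.## -> #   bit 27 = 1  t=0,i=2
  ##.#. -> #   bit 26 = 1  t=1,i=8
  ##..# -> .   bit 25 = 0  t=0,i=5
  ##... -> .   bit 24 = 0  t=3,i=0
  #.### -> .   bit 23 = 0  t=6,i=7
  #.##. -> .   bit 22 = 0  t=0,i=3
  #.#.# -> #   bit 21 = 1  t=1,i=9
  #.#.. -> .   bit 20 = 0  t=1,i=11
  #..## -> #   bit 19 = 1  t=0,i=15
  #..#. -> #   bit 18 = 1  t=0,i=6
  #...# -> #   bit 17 = 1  t=1,i=4
  #.... -> #   bit 16 = 1  t=0,i=9
  .#### -> #   bit 15 = 1  t=4,i=10
  .###. -> .   bit 14 = 0  t=2,i=9
  .##.# -> .   bit 13 = 0  t=0,i=1
  .##.. -> .   bit 12 = 0  t=0,i=4
  .#.## -> .   bit 11 = 0  t=2,i=0
  .#.#. -> #   bit 10 = 1  t=1,i=10
  .#..# -> .   bit 9 = 0  t=1,i=0
  .#... -> .   bit 8 = 0  t=0,i=8
  ..### -> #   bit 7 = 1  t=2,i=8
  ..##. -> .   bit 6 = 0  t=0,i=0
  ..#.# -> .   bit 5 = 0  t=2,i=13
  ..#.. -> #   bit 4 = 1  t=0,i=7
  ...## -> #   bit 3 = 1  t=0,i=11
  ...#. -> .   bit 2 = 0  t=1,i=14
  ....# -> .   bit 1 = 0  t=0,i=10
  ..... -> #   bit 0 = 1  t=7,i=6
  bits 01011100001011111000010010011001 = 1546618009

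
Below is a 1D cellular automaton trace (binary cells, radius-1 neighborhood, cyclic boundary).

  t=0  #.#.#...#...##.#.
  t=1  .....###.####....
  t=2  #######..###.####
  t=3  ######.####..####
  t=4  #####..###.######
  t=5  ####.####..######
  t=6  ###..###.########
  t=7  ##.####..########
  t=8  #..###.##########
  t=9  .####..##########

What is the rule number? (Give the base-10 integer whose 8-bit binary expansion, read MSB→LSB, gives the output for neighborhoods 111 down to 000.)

  [7] ### => #  t=1,i=6
  [6] ##. => .  t=0,i=13
  [5] #.# => .  t=0,i=1
  [4] #.. => #  t=0,i=5
  [3] .## => #  t=0,i=12
  [2] .#. => .  t=0,i=0
  [1] ..# => #  t=0,i=7
  [0] ... => #  t=0,i=6
  bits 10011011 = 155

155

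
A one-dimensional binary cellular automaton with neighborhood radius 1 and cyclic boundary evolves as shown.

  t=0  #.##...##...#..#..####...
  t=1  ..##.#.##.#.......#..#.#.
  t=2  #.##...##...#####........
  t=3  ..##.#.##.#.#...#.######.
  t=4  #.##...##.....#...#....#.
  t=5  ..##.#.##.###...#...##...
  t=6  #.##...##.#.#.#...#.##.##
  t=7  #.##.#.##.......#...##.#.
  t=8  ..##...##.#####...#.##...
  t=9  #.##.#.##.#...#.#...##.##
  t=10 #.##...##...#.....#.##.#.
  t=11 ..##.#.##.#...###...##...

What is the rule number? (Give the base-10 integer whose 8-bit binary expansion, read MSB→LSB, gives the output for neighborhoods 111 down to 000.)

73

  nb ###: next=.  (t=0,i=19, bit7=0)
  nb ##.: next=#  (t=0,i=3, bit6=1)
  nb #.#: next=.  (t=0,i=1, bit5=0)
  nb #..: next=.  (t=0,i=4, bit4=0)
  nb .##: next=#  (t=0,i=2, bit3=1)
  nb .#.: next=.  (t=0,i=0, bit2=0)
  nb ..#: next=.  (t=0,i=6, bit1=0)
  nb ...: next=#  (t=0,i=5, bit0=1)
  bits 01001001 = 73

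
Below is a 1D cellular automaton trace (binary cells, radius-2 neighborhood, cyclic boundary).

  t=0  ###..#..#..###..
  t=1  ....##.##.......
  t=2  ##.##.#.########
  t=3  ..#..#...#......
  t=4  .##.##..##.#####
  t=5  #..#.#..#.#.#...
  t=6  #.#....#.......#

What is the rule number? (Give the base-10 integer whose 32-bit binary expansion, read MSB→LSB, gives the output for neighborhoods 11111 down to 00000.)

  [31] ##### => .  t=2,i=10
  [30] ####. => .  t=2,i=0
  [29] ###.# => .  t=2,i=1
  [28] ###.. => .  t=0,i=2
  [27] ##.## => #  t=1,i=6
  [26] ##.#. => #  t=2,i=5
  [25] ##..# => .  t=0,i=3
  [24] ##... => #  t=1,i=9
  [23] #.### => .  t=2,i=8
  [22] #.##. => .  t=1,i=7
  [21] #.#.# => .  t=2,i=6
  [20] #.#.. => .  t=5,i=5
  [19] #..## => .  t=0,i=10
  [18] #..#. => #  t=0,i=4
  [17] #...# => .  t=3,i=7
  [16] #.... => #  t=1,i=10
  [15] .#### => #  t=2,i=9
  [14] .###. => .  t=0,i=1
  [13] .##.# => .  t=1,i=5
  [12] .##.. => #  t=1,i=8
  [11] .#.## => .  t=2,i=7
  [10] .#.#. => .  t=5,i=4
  [9] .#..# => .  t=0,i=6
  [8] .#... => .  t=3,i=6
  [7] ..### => .  t=0,i=0
  [6] ..##. => #  t=1,i=4
  [5] ..#.# => .  t=5,i=3
  [4] ..#.. => #  t=0,i=5
  [3] ...## => #  t=1,i=3
  [2] ...#. => #  t=3,i=1
  [1] ....# => .  t=1,i=2
  [0] ..... => #  t=1,i=0
  bits 00001101000001011001000001011101 = 218468445

218468445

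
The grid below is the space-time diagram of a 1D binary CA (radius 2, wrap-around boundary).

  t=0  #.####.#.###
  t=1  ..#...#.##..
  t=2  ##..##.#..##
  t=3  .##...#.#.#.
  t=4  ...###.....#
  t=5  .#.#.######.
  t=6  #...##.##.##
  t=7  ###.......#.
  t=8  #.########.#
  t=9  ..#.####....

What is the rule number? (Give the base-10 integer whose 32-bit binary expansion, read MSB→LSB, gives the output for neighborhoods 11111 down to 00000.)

  [31] ##### => #  t=5,i=7
  [30] ####. => .  t=0,i=4
  [29] ###.# => .  t=0,i=0
  [28] ###.. => #  t=2,i=1
  [27] ##.## => .  t=0,i=1
  [26] ##.#. => #  t=0,i=6
  [25] ##..# => #  t=2,i=2
  [24] ##... => #  t=1,i=10
  [23] #.### => #  t=0,i=2
  [22] #.##. => .  t=1,i=8
  [21] #.#.# => .  t=0,i=7
  [20] #.#.. => .  t=2,i=7
  [19] #..## => .  t=2,i=3
  [18] #..#. => #  t=5,i=0
  [17] #...# => #  t=1,i=4
  [16] #.... => #  t=1,i=11
  [15] .#### => .  t=0,i=3
  [14] .###. => .  t=4,i=4
  [13] .##.# => .  t=2,i=5
  [12] .##.. => .  t=1,i=9
  [11] .#.## => #  t=0,i=8
  [10] .#.#. => .  t=3,i=7
  [9] .#..# => #  t=2,i=8
  [8] .#... => .  t=1,i=3
  [7] ..### => #  t=2,i=10
  [6] ..##. => .  t=2,i=4
  [5] ..#.# => .  t=1,i=6
  [4] ..#.. => .  t=1,i=2
  [3] ...## => .  t=4,i=2
  [2] ...#. => #  t=1,i=1
  [1] ....# => #  t=1,i=0
  [0] ..... => #  t=4,i=8
  bits 10010111100001110000101010000111 = 2542209671

2542209671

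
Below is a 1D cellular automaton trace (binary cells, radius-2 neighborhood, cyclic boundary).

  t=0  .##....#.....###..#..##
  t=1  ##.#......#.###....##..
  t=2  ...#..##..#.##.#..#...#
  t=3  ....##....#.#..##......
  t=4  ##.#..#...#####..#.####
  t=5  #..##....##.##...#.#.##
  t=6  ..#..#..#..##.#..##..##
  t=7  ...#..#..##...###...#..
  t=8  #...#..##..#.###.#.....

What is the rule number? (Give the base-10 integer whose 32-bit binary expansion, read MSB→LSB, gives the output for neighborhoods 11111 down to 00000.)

  [31] ##### => #  t=4,i=12
  [30] ####. => #  t=4,i=0
  [29] ###.# => .  t=4,i=1
  [28] ###.. => .  t=0,i=15
  [27] ##.## => #  t=0,i=0
  [26] ##.#. => .  t=1,i=2
  [25] ##..# => .  t=0,i=16
  [24] ##... => #  t=0,i=3
  [23] #.### => #  t=1,i=12
  [22] #.##. => #  t=0,i=1
  [21] #.#.# => .  t=5,i=19
  [20] #.#.. => #  t=1,i=3
  [19] #..## => #  t=0,i=20
  [18] #..#. => .  t=0,i=17
  [17] #...# => .  t=2,i=1
  [16] #.... => .  t=0,i=4
  [15] .#### => .  t=4,i=11
  [14] .###. => #  t=0,i=14
  [13] .##.# => .  t=0,i=22
  [12] .##.. => .  t=0,i=2
  [11] .#.## => .  t=1,i=11
  [10] .#.#. => #  t=3,i=11
  [9] .#..# => #  t=0,i=19
  [8] .#... => .  t=0,i=8
  [7] ..### => #  t=0,i=13
  [6] ..##. => .  t=0,i=21
  [5] ..#.# => #  t=1,i=10
  [4] ..#.. => .  t=0,i=7
  [3] ...## => #  t=0,i=12
  [2] ...#. => .  t=0,i=6
  [1] ....# => .  t=0,i=5
  [0] ..... => #  t=0,i=10
  bits 11001001110110000100011010101001 = 3386394281

3386394281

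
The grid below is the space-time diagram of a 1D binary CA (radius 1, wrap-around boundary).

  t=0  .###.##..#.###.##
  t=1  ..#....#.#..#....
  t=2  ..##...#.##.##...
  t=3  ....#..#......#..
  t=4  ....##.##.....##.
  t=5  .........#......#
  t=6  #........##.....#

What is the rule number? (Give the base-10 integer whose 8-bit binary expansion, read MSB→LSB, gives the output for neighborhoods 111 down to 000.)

148

  ### -> #   bit 7 = 1  t=0,i=2
  ##. -> .   bit 6 = 0  t=0,i=3
  #.# -> .   bit 5 = 0  t=0,i=0
  #.. -> #   bit 4 = 1  t=0,i=7
  .## -> .   bit 3 = 0  t=0,i=1
  .#. -> #   bit 2 = 1  t=0,i=9
  ..# -> .   bit 1 = 0  t=0,i=8
  ... -> .   bit 0 = 0  t=1,i=0
  bits 10010100 = 148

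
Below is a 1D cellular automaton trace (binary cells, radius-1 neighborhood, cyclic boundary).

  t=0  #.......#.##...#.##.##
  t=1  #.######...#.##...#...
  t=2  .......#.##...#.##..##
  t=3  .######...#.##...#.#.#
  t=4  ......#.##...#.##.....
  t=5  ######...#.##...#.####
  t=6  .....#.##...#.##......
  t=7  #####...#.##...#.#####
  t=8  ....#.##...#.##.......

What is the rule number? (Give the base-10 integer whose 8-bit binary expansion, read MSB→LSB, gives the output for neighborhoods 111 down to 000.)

67

  [7] ### => .  t=0,i=21
  [6] ##. => #  t=0,i=0
  [5] #.# => .  t=0,i=9
  [4] #.. => .  t=0,i=1
  [3] .## => .  t=0,i=10
  [2] .#. => .  t=0,i=8
  [1] ..# => #  t=0,i=7
  [0] ... => #  t=0,i=2
  bits 01000011 = 67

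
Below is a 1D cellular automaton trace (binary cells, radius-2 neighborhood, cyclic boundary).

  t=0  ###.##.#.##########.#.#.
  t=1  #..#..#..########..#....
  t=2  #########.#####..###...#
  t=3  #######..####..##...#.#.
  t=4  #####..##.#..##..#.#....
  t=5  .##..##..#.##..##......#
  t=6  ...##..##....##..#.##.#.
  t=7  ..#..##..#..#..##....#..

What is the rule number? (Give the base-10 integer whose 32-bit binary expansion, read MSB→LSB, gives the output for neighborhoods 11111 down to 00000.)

2408350237

  nb #####: next=#  (t=0,i=11, bit31=1)
  nb ####.: next=.  (t=0,i=17, bit30=0)
  nb ###.#: next=.  (t=0,i=2, bit29=0)
  nb ###..: next=.  (t=1,i=16, bit28=0)
  nb ##.##: next=#  (t=0,i=3, bit27=1)
  nb ##.#.: next=#  (t=0,i=6, bit26=1)
  nb ##..#: next=#  (t=1,i=17, bit25=1)
  nb ##...: next=#  (t=2,i=20, bit24=1)
  nb #.###: next=#  (t=0,i=0, bit23=1)
  nb #.##.: next=.  (t=0,i=4, bit22=0)
  nb #.#.#: next=.  (t=0,i=7, bit21=0)
  nb #.#..: next=.  (t=4,i=10, bit20=0)
  nb #..##: next=#  (t=1,i=8, bit19=1)
  nb #..#.: next=#  (t=1,i=2, bit18=1)
  nb #...#: next=.  (t=2,i=21, bit17=0)
  nb #....: next=.  (t=1,i=21, bit16=0)
  nb .####: next=#  (t=0,i=10, bit15=1)
  nb .###.: next=.  (t=0,i=1, bit14=0)
  nb .##.#: next=.  (t=0,i=5, bit13=0)
  nb .##..: next=.  (t=3,i=16, bit12=0)
  nb .#.##: next=.  (t=0,i=8, bit11=0)
  nb .#.#.: next=.  (t=0,i=21, bit10=0)
  nb .#..#: next=#  (t=1,i=1, bit9=1)
  nb .#...: next=.  (t=1,i=20, bit8=0)
  nb ..###: next=.  (t=1,i=9, bit7=0)
  nb ..##.: next=.  (t=3,i=15, bit6=0)
  nb ..#.#: next=.  (t=3,i=20, bit5=0)
  nb ..#..: next=#  (t=1,i=0, bit4=1)
  nb ...##: next=#  (t=2,i=22, bit3=1)
  nb ...#.: next=#  (t=1,i=23, bit2=1)
  nb ....#: next=.  (t=1,i=22, bit1=0)
  nb .....: next=#  (t=5,i=19, bit0=1)
  bits 10001111100011001000001000011101 = 2408350237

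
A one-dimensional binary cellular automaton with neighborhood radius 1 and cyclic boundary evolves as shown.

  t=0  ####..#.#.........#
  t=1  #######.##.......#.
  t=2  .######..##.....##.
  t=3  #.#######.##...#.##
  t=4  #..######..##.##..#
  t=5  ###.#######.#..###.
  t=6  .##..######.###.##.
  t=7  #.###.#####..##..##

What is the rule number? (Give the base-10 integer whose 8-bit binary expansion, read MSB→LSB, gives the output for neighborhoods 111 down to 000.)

214

  ### -> #   bit 7 = 1  t=0,i=0
  ##. -> #   bit 6 = 1  t=0,i=3
  #.# -> .   bit 5 = 0  t=0,i=7
  #.. -> #   bit 4 = 1  t=0,i=4
  .## -> .   bit 3 = 0  t=0,i=18
  .#. -> #   bit 2 = 1  t=0,i=6
  ..# -> #   bit 1 = 1  t=0,i=5
  ... -> .   bit 0 = 0  t=0,i=10
  bits 11010110 = 214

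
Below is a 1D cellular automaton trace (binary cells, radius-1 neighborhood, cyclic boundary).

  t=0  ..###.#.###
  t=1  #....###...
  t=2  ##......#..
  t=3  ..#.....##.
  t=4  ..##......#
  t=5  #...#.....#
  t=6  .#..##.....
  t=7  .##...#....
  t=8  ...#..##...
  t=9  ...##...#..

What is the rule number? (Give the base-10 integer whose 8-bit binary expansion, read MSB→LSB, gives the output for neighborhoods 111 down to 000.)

  ###|.  b7=0 t=0,i=3
  ##.|.  b6=0 t=0,i=4
  #.#|#  b5=1 t=0,i=5
  #..|#  b4=1 t=0,i=0
  .##|.  b3=0 t=0,i=2
  .#.|#  b2=1 t=0,i=6
  ..#|.  b1=0 t=0,i=1
  ...|.  b0=0 t=1,i=2
  bits 00110100 = 52

52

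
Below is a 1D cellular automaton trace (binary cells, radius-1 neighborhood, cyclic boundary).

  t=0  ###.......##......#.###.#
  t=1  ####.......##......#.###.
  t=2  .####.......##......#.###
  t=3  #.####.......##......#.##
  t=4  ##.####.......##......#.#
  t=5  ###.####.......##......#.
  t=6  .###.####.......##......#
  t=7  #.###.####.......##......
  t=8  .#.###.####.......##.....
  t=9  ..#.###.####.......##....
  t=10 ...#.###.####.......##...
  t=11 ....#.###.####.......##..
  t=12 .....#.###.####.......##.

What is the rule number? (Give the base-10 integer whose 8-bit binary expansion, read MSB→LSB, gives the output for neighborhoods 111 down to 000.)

240

  nb ###: next=#  (t=0,i=0, bit7=1)
  nb ##.: next=#  (t=0,i=2, bit6=1)
  nb #.#: next=#  (t=0,i=19, bit5=1)
  nb #..: next=#  (t=0,i=3, bit4=1)
  nb .##: next=.  (t=0,i=10, bit3=0)
  nb .#.: next=.  (t=0,i=18, bit2=0)
  nb ..#: next=.  (t=0,i=9, bit1=0)
  nb ...: next=.  (t=0,i=4, bit0=0)
  bits 11110000 = 240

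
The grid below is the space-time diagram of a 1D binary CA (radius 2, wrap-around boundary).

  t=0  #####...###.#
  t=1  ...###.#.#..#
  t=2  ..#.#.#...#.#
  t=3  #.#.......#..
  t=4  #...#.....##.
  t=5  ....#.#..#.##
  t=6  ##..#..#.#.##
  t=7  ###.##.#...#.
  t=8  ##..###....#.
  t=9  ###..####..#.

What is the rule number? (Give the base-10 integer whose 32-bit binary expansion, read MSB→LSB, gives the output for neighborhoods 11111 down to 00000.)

1472295480

  #####|.  b31=0 t=0,i=1
  ####.|#  b30=1 t=0,i=3
  ###.#|.  b29=0 t=0,i=10
  ###..|#  b28=1 t=0,i=4
  ##.##|.  b27=0 t=0,i=11
  ##.#.|#  b26=1 t=1,i=6
  ##..#|#  b25=1 t=6,i=2
  ##...|#  b24=1 t=0,i=5
  #.###|#  b23=1 t=0,i=12
  #.##.|#  b22=1 t=5,i=11
  #.#.#|.  b21=0 t=1,i=7
  #.#..|.  b20=0 t=1,i=9
  #..##|.  b19=0 t=8,i=3
  #..#.|.  b18=0 t=1,i=11
  #...#|.  b17=0 t=0,i=6
  #....|#  b16=1 t=3,i=4
  .####|.  b15=0 t=0,i=0
  .###.|#  b14=1 t=0,i=9
  .##.#|#  b13=1 t=4,i=11
  .##..|#  b12=1 t=5,i=12
  .#.##|.  b11=0 t=5,i=10
  .#.#.|.  b10=0 t=1,i=8
  .#..#|#  b9=1 t=1,i=10
  .#...|.  b8=0 t=1,i=0
  ..###|.  b7=0 t=0,i=8
  ..##.|.  b6=0 t=4,i=10
  ..#.#|#  b5=1 t=2,i=2
  ..#..|#  b4=1 t=1,i=12
  ...##|#  b3=1 t=0,i=7
  ...#.|.  b2=0 t=2,i=9
  ....#|.  b1=0 t=3,i=8
  .....|.  b0=0 t=3,i=5
  bits 01010111110000010111001000111000 = 1472295480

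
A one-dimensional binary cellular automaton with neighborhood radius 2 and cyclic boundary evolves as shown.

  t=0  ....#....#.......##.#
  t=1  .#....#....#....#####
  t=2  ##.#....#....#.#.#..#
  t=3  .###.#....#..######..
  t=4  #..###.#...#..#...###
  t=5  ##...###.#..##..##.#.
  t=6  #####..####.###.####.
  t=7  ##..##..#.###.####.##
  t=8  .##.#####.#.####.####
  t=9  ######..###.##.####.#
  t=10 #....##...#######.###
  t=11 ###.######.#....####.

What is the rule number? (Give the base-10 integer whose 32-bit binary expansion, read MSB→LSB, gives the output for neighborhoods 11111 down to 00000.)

  #####|.  b31=0 t=1,i=18
  ####.|.  b30=0 t=1,i=19
  ###.#|#  b29=1 t=1,i=20
  ###..|#  b28=1 t=3,i=18
  ##.##|#  b27=1 t=6,i=11
  ##.#.|#  b26=1 t=0,i=19
  ##..#|#  b25=1 t=4,i=1
  ##...|#  b24=1 t=3,i=19
  #.###|#  b23=1 t=6,i=0
  #.##.|#  b22=1 t=5,i=0
  #.#.#|#  b21=1 t=2,i=15
  #.#..|#  b20=1 t=0,i=20
  #..##|.  b19=0 t=2,i=19
  #..#.|#  b18=1 t=4,i=13
  #...#|#  b17=1 t=3,i=20
  #....|#  b16=1 t=0,i=1
  .####|#  b15=1 t=1,i=17
  .###.|.  b14=0 t=2,i=0
  .##.#|#  b13=1 t=0,i=18
  .##..|#  b12=1 t=5,i=1
  .#.##|.  b11=0 t=5,i=20
  .#.#.|#  b10=1 t=2,i=14
  .#..#|#  b9=1 t=2,i=18
  .#...|.  b8=0 t=0,i=0
  ..###|.  b7=0 t=1,i=16
  ..##.|#  b6=1 t=0,i=17
  ..#.#|#  b5=1 t=2,i=13
  ..#..|.  b4=0 t=0,i=4
  ...##|#  b3=1 t=0,i=16
  ...#.|.  b2=0 t=0,i=3
  ....#|.  b1=0 t=0,i=2
  .....|.  b0=0 t=0,i=12
  bits 00111111111101111011011001101000 = 1073198696

1073198696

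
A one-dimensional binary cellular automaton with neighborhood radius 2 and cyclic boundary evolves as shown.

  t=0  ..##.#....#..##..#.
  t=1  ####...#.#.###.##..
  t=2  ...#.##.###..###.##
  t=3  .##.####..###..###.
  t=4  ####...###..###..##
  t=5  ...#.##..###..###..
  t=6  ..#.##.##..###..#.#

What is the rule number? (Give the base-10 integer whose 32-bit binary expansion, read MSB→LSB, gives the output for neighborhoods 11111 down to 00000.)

  #####|.  b31=0 t=4,i=0
  ####.|.  b30=0 t=1,i=2
  ###.#|#  b29=1 t=1,i=13
  ###..|#  b28=1 t=1,i=3
  ##.##|#  b27=1 t=1,i=14
  ##.#.|.  b26=0 t=0,i=4
  ##..#|#  b25=1 t=0,i=15
  ##...|.  b24=0 t=1,i=4
  #.###|.  b23=0 t=1,i=11
  #.##.|#  b22=1 t=1,i=15
  #.#.#|#  b21=1 t=1,i=9
  #.#..|.  b20=0 t=0,i=5
  #..##|#  b19=1 t=0,i=12
  #..#.|#  b18=1 t=0,i=16
  #...#|#  b17=1 t=0,i=0
  #....|#  b16=1 t=0,i=7
  .####|.  b15=0 t=1,i=1
  .###.|.  b14=0 t=1,i=12
  .##.#|#  b13=1 t=0,i=3
  .##..|.  b12=0 t=0,i=14
  .#.##|#  b11=1 t=1,i=10
  .#.#.|#  b10=1 t=1,i=8
  .#..#|#  b9=1 t=0,i=11
  .#...|.  b8=0 t=0,i=6
  ..###|.  b7=0 t=1,i=0
  ..##.|#  b6=1 t=0,i=2
  ..#.#|.  b5=0 t=1,i=7
  ..#..|.  b4=0 t=0,i=10
  ...##|#  b3=1 t=0,i=1
  ...#.|#  b2=1 t=0,i=9
  ....#|.  b1=0 t=0,i=8
  .....|.  b0=0 t=5,i=0
  bits 00111010011011110010111001001100 = 980364876

980364876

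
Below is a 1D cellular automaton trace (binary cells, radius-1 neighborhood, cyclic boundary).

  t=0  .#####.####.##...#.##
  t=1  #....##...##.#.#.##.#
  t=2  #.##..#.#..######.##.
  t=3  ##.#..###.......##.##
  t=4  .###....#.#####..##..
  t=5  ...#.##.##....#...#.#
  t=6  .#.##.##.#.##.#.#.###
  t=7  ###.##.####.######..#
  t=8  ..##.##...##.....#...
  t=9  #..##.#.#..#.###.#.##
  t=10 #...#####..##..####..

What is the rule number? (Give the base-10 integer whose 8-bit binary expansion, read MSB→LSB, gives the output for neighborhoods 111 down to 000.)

  [7] ### => .  t=0,i=2
  [6] ##. => #  t=0,i=5
  [5] #.# => #  t=0,i=0
  [4] #.. => .  t=0,i=14
  [3] .## => .  t=0,i=1
  [2] .#. => #  t=0,i=17
  [1] ..# => .  t=0,i=16
  [0] ... => #  t=0,i=15
  bits 01100101 = 101

101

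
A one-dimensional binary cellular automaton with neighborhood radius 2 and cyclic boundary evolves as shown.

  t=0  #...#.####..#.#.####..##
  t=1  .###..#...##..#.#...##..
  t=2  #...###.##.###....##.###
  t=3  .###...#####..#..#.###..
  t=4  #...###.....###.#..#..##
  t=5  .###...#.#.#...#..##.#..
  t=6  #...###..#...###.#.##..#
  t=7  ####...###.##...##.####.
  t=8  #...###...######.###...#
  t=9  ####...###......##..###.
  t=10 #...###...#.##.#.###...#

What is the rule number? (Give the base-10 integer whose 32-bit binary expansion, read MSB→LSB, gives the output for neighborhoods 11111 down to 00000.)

  [31] ##### => .  t=3,i=9
  [30] ####. => .  t=0,i=8
  [29] ###.# => .  t=2,i=6
  [28] ###.. => .  t=0,i=0
  [27] ##.## => #  t=2,i=7
  [26] ##.#. => #  t=4,i=15
  [25] ##..# => #  t=0,i=10
  [24] ##... => #  t=0,i=1
  [23] #.### => #  t=0,i=6
  [22] #.##. => #  t=2,i=8
  [21] #.#.# => #  t=0,i=14
  [20] #.#.. => .  t=1,i=16
  [19] #..## => #  t=0,i=21
  [18] #..#. => #  t=0,i=11
  [17] #...# => #  t=0,i=2
  [16] #.... => .  t=2,i=15
  [15] .#### => .  t=0,i=7
  [14] .###. => .  t=0,i=23
  [13] .##.# => #  t=2,i=9
  [12] .##.. => #  t=1,i=11
  [11] .#.## => .  t=0,i=5
  [10] .#.#. => .  t=0,i=13
  [9] .#..# => .  t=3,i=15
  [8] .#... => .  t=1,i=7
  [7] ..### => .  t=0,i=22
  [6] ..##. => .  t=1,i=10
  [5] ..#.# => .  t=0,i=4
  [4] ..#.. => #  t=1,i=6
  [3] ...## => #  t=1,i=0
  [2] ...#. => #  t=0,i=3
  [1] ....# => .  t=2,i=16
  [0] ..... => #  t=4,i=9
  bits 00001111111011100011000000011101 = 267268125

267268125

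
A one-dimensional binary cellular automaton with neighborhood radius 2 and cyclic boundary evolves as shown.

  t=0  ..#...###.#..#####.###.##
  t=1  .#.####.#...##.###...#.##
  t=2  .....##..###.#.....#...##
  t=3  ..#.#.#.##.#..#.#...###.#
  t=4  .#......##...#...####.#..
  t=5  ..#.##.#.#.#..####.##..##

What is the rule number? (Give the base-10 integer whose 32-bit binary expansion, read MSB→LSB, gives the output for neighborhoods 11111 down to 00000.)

  nb #####: next=#  (t=0,i=15, bit31=1)
  nb ####.: next=#  (t=0,i=16, bit30=1)
  nb ###.#: next=#  (t=0,i=8, bit29=1)
  nb ###..: next=.  (t=1,i=17, bit28=0)
  nb ##.##: next=.  (t=0,i=18, bit27=0)
  nb ##.#.: next=.  (t=0,i=9, bit26=0)
  nb ##..#: next=.  (t=0,i=0, bit25=0)
  nb ##...: next=.  (t=1,i=18, bit24=0)
  nb #.###: next=.  (t=0,i=19, bit23=0)
  nb #.##.: next=#  (t=0,i=23, bit22=1)
  nb #.#.#: next=.  (t=1,i=1, bit21=0)
  nb #.#..: next=.  (t=0,i=10, bit20=0)
  nb #..##: next=#  (t=0,i=12, bit19=1)
  nb #..#.: next=#  (t=0,i=1, bit18=1)
  nb #...#: next=#  (t=0,i=4, bit17=1)
  nb #....: next=.  (t=2,i=1, bit16=0)
  nb .####: next=.  (t=0,i=14, bit15=0)
  nb .###.: next=.  (t=0,i=7, bit14=0)
  nb .##.#: next=#  (t=1,i=13, bit13=1)
  nb .##..: next=#  (t=0,i=24, bit12=1)
  nb .#.##: next=.  (t=1,i=2, bit11=0)
  nb .#.#.: next=.  (t=3,i=3, bit10=0)
  nb .#..#: next=.  (t=0,i=11, bit9=0)
  nb .#...: next=#  (t=0,i=3, bit8=1)
  nb ..###: next=#  (t=0,i=6, bit7=1)
  nb ..##.: next=.  (t=1,i=12, bit6=0)
  nb ..#.#: next=.  (t=1,i=21, bit5=0)
  nb ..#..: next=.  (t=0,i=2, bit4=0)
  nb ...##: next=#  (t=0,i=5, bit3=1)
  nb ...#.: next=.  (t=1,i=20, bit2=0)
  nb ....#: next=.  (t=2,i=3, bit1=0)
  nb .....: next=#  (t=2,i=2, bit0=1)
  bits 11100000010011100011000110001001 = 3763220873

3763220873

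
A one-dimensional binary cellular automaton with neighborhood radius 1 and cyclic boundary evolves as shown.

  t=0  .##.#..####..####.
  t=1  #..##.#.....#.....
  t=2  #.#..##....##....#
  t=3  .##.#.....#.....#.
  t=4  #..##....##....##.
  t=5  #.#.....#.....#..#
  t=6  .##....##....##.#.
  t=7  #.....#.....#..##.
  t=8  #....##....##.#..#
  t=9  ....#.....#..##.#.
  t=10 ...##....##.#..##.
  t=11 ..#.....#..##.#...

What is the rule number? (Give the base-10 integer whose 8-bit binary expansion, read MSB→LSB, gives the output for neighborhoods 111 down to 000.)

38

  nb ###: next=.  (t=0,i=8, bit7=0)
  nb ##.: next=.  (t=0,i=2, bit6=0)
  nb #.#: next=#  (t=0,i=3, bit5=1)
  nb #..: next=.  (t=0,i=5, bit4=0)
  nb .##: next=.  (t=0,i=1, bit3=0)
  nb .#.: next=#  (t=0,i=4, bit2=1)
  nb ..#: next=#  (t=0,i=0, bit1=1)
  nb ...: next=.  (t=1,i=8, bit0=0)
  bits 00100110 = 38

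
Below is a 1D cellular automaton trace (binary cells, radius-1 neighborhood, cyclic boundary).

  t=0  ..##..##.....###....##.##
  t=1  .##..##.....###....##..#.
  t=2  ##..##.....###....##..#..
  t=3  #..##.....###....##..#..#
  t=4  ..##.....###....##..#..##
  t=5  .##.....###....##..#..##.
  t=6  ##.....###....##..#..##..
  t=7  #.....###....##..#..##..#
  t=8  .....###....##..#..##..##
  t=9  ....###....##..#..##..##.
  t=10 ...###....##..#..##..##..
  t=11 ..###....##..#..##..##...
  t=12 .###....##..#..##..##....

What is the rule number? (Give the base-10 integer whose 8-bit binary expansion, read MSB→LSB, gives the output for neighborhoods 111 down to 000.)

138

  nb ###: next=#  (t=0,i=14, bit7=1)
  nb ##.: next=.  (t=0,i=3, bit6=0)
  nb #.#: next=.  (t=0,i=22, bit5=0)
  nb #..: next=.  (t=0,i=0, bit4=0)
  nb .##: next=#  (t=0,i=2, bit3=1)
  nb .#.: next=.  (t=1,i=23, bit2=0)
  nb ..#: next=#  (t=0,i=1, bit1=1)
  nb ...: next=.  (t=0,i=9, bit0=0)
  bits 10001010 = 138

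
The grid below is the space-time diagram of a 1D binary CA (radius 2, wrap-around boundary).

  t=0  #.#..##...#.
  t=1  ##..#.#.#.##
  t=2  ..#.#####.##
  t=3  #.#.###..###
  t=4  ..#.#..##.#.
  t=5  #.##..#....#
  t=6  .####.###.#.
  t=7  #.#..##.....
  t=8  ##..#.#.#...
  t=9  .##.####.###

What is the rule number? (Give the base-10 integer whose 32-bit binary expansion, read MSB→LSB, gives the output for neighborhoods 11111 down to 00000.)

  [31] ##### => #  t=2,i=6
  [30] ####. => .  t=1,i=0
  [29] ###.# => .  t=2,i=8
  [28] ###.. => .  t=1,i=1
  [27] ##.## => #  t=2,i=9
  [26] ##.#. => .  t=3,i=1
  [25] ##..# => #  t=1,i=2
  [24] ##... => .  t=0,i=7
  [23] #.### => #  t=1,i=10
  [22] #.##. => #  t=2,i=10
  [21] #.#.# => #  t=0,i=0
  [20] #.#.. => .  t=0,i=2
  [19] #..## => #  t=0,i=4
  [18] #..#. => .  t=1,i=3
  [17] #...# => #  t=0,i=8
  [16] #.... => #  t=5,i=8
  [15] .#### => #  t=1,i=11
  [14] .###. => .  t=3,i=5
  [13] .##.# => .  t=4,i=8
  [12] .##.. => #  t=0,i=6
  [11] .#.## => .  t=1,i=9
  [10] .#.#. => #  t=0,i=1
  [9] .#..# => .  t=0,i=3
  [8] .#... => #  t=4,i=11
  [7] ..### => .  t=3,i=9
  [6] ..##. => .  t=0,i=5
  [5] ..#.# => #  t=0,i=10
  [4] ..#.. => #  t=5,i=6
  [3] ...## => #  t=5,i=10
  [2] ...#. => .  t=0,i=9
  [1] ....# => .  t=5,i=9
  [0] ..... => .  t=7,i=9
  bits 10001010111010111001010100111000 = 2330694968

2330694968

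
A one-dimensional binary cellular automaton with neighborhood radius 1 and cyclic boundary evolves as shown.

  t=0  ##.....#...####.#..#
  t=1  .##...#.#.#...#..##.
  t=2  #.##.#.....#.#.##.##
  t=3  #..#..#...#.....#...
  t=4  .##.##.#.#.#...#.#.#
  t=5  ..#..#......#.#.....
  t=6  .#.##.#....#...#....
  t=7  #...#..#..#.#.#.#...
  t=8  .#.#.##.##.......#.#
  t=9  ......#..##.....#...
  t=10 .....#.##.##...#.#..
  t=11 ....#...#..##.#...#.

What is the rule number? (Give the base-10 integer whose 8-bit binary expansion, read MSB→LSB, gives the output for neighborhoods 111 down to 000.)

  ###|.  b7=0 t=0,i=0
  ##.|#  b6=1 t=0,i=1
  #.#|.  b5=0 t=0,i=15
  #..|#  b4=1 t=0,i=2
  .##|.  b3=0 t=0,i=11
  .#.|.  b2=0 t=0,i=7
  ..#|#  b1=1 t=0,i=6
  ...|.  b0=0 t=0,i=3
  bits 01010010 = 82

82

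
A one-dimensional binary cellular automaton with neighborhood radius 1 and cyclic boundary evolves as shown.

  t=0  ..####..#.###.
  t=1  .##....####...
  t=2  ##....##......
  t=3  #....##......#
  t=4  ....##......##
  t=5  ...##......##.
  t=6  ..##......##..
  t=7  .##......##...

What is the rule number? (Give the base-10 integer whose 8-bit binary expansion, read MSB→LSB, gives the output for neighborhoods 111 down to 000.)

46

  ### -> .   bit 7 = 0  t=0,i=3
  ##. -> .   bit 6 = 0  t=0,i=5
  #.# -> #   bit 5 = 1  t=0,i=9
  #.. -> .   bit 4 = 0  t=0,i=6
  .## -> #   bit 3 = 1  t=0,i=2
  .#. -> #   bit 2 = 1  t=0,i=8
  ..# -> #   bit 1 = 1  t=0,i=1
  ... -> .   bit 0 = 0  t=0,i=0
  bits 00101110 = 46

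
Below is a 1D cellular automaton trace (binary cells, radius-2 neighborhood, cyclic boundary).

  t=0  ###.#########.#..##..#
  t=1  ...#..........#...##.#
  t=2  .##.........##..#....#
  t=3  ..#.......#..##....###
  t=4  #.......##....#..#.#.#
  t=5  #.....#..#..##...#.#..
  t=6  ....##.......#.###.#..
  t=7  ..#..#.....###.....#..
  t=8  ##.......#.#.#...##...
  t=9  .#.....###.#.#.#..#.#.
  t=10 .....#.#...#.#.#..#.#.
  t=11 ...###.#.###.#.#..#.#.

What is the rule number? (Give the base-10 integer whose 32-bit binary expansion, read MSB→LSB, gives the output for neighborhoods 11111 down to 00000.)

  [31] ##### => .  t=0,i=6
  [30] ####. => .  t=0,i=1
  [29] ###.# => .  t=0,i=2
  [28] ###.. => #  t=3,i=21
  [27] ##.## => #  t=0,i=3
  [26] ##.#. => .  t=0,i=13
  [25] ##..# => #  t=0,i=19
  [24] ##... => .  t=2,i=3
  [23] #.### => .  t=0,i=4
  [22] #.##. => .  t=2,i=1
  [21] #.#.# => #  t=4,i=19
  [20] #.#.. => #  t=0,i=14
  [19] #..## => .  t=0,i=16
  [18] #..#. => .  t=2,i=15
  [17] #...# => #  t=1,i=1
  [16] #.... => .  t=1,i=5
  [15] .#### => .  t=0,i=0
  [14] .###. => .  t=3,i=20
  [13] .##.# => .  t=1,i=19
  [12] .##.. => #  t=0,i=18
  [11] .#.## => .  t=2,i=0
  [10] .#.#. => .  t=4,i=18
  [9] .#..# => .  t=0,i=15
  [8] .#... => .  t=1,i=0
  [7] ..### => #  t=0,i=21
  [6] ..##. => .  t=0,i=17
  [5] ..#.# => #  t=2,i=21
  [4] ..#.. => .  t=1,i=3
  [3] ...## => .  t=1,i=17
  [2] ...#. => #  t=1,i=2
  [1] ....# => #  t=1,i=12
  [0] ..... => .  t=1,i=6
  bits 00011010001100100001000010100110 = 439488678

439488678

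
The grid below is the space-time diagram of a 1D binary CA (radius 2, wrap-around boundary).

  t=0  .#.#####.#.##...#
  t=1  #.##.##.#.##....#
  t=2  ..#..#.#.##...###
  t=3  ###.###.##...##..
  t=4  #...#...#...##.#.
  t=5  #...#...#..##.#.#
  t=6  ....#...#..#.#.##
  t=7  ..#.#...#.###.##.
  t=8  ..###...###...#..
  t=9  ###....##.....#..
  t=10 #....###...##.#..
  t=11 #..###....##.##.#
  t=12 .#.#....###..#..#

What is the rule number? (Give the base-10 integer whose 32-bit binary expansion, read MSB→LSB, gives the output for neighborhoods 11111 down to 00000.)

  [31] ##### => #  t=0,i=5
  [30] ####. => #  t=0,i=6
  [29] ###.# => .  t=0,i=7
  [28] ###.. => .  t=2,i=16
  [27] ##.## => .  t=1,i=1
  [26] ##.#. => #  t=0,i=8
  [25] ##..# => #  t=2,i=0
  [24] ##... => .  t=0,i=13
  [23] #.### => #  t=0,i=3
  [22] #.##. => #  t=0,i=11
  [21] #.#.# => .  t=0,i=1
  [20] #.#.. => #  t=4,i=0
  [19] #..## => .  t=3,i=16
  [18] #..#. => #  t=2,i=1
  [17] #...# => .  t=0,i=14
  [16] #.... => .  t=1,i=13
  [15] .#### => .  t=0,i=4
  [14] .###. => .  t=2,i=15
  [13] .##.# => .  t=1,i=0
  [12] .##.. => .  t=0,i=12
  [11] .#.## => #  t=0,i=2
  [10] .#.#. => #  t=0,i=0
  [9] .#..# => .  t=2,i=3
  [8] .#... => .  t=4,i=1
  [7] ..### => #  t=2,i=14
  [6] ..##. => #  t=1,i=16
  [5] ..#.# => #  t=0,i=16
  [4] ..#.. => #  t=2,i=2
  [3] ...## => #  t=1,i=15
  [2] ...#. => .  t=0,i=15
  [1] ....# => #  t=1,i=14
  [0] ..... => #  t=9,i=11
  bits 11000110110101000000110011111011 = 3335785723

3335785723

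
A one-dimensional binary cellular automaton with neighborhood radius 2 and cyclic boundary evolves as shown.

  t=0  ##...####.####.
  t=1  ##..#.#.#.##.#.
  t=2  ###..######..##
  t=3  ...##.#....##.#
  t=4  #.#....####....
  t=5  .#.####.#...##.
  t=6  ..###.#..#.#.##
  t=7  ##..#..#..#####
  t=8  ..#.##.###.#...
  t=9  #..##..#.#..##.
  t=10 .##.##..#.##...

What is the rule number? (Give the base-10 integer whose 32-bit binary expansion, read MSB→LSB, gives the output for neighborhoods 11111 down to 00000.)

585735962

  ##### -> .   bit 31 = 0  t=2,i=0
  ####. -> .   bit 30 = 0  t=0,i=7
  ###.# -> #   bit 29 = 1  t=0,i=8
  ###.. -> .   bit 28 = 0  t=2,i=2
  ##.## -> .   bit 27 = 0  t=0,i=9
  ##.#. -> .   bit 26 = 0  t=1,i=12
  ##..# -> #   bit 25 = 1  t=1,i=2
  ##... -> .   bit 24 = 0  t=0,i=2
  #.### -> #   bit 23 = 1  t=0,i=10
  #.##. -> #   bit 22 = 1  t=0,i=0
  #.#.# -> #   bit 21 = 1  t=1,i=6
  #.#.. -> .   bit 20 = 0  t=3,i=6
  #..## -> #   bit 19 = 1  t=2,i=4
  #..#. -> .   bit 18 = 0  t=1,i=3
  #...# -> .   bit 17 = 0  t=0,i=3
  #.... -> #   bit 16 = 1  t=3,i=8
  .#### -> #   bit 15 = 1  t=0,i=6
  .###. -> .   bit 14 = 0  t=6,i=3
  .##.# -> .   bit 13 = 0  t=1,i=11
  .##.. -> #   bit 12 = 1  t=0,i=1
  .#.## -> #   bit 11 = 1  t=1,i=9
  .#.#. -> #   bit 10 = 1  t=1,i=5
  .#..# -> #   bit 9 = 1  t=6,i=7
  .#... -> #   bit 8 = 1  t=3,i=0
  ..### -> .   bit 7 = 0  t=0,i=5
  ..##. -> .   bit 6 = 0  t=3,i=3
  ..#.# -> .   bit 5 = 0  t=1,i=4
  ..#.. -> #   bit 4 = 1  t=7,i=4
  ...## -> #   bit 3 = 1  t=0,i=4
  ...#. -> .   bit 2 = 0  t=4,i=14
  ....# -> #   bit 1 = 1  t=3,i=9
  ..... -> .   bit 0 = 0  t=8,i=14
  bits 00100010111010011001111100011010 = 585735962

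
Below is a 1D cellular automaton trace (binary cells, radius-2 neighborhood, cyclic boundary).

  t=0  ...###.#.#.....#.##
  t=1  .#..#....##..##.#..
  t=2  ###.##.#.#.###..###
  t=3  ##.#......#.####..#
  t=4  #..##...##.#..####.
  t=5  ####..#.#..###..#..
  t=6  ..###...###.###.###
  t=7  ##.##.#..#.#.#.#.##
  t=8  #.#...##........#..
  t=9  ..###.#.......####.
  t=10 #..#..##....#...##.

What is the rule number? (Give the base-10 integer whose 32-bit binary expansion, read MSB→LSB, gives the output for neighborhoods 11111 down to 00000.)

3659156310

  #####|#  b31=1 t=2,i=0
  ####.|#  b30=1 t=2,i=1
  ###.#|.  b29=0 t=0,i=5
  ###..|#  b28=1 t=2,i=13
  ##.##|#  b27=1 t=2,i=3
  ##.#.|.  b26=0 t=0,i=6
  ##..#|#  b25=1 t=1,i=11
  ##...|.  b24=0 t=0,i=0
  #.###|.  b23=0 t=2,i=11
  #.##.|.  b22=0 t=0,i=17
  #.#.#|.  b21=0 t=0,i=7
  #.#..|#  b20=1 t=0,i=9
  #..##|#  b19=1 t=1,i=12
  #..#.|.  b18=0 t=1,i=3
  #...#|#  b17=1 t=0,i=1
  #....|.  b16=0 t=0,i=11
  .####|.  b15=0 t=2,i=17
  .###.|#  b14=1 t=0,i=4
  .##.#|.  b13=0 t=1,i=14
  .##..|.  b12=0 t=0,i=18
  .#.##|#  b11=1 t=0,i=16
  .#.#.|.  b10=0 t=0,i=8
  .#..#|#  b9=1 t=1,i=2
  .#...|#  b8=1 t=0,i=10
  ..###|.  b7=0 t=0,i=3
  ..##.|#  b6=1 t=1,i=9
  ..#.#|.  b5=0 t=0,i=15
  ..#..|#  b4=1 t=1,i=1
  ...##|.  b3=0 t=0,i=2
  ...#.|#  b2=1 t=0,i=14
  ....#|#  b1=1 t=0,i=13
  .....|.  b0=0 t=0,i=12
  bits 11011010000110100100101101010110 = 3659156310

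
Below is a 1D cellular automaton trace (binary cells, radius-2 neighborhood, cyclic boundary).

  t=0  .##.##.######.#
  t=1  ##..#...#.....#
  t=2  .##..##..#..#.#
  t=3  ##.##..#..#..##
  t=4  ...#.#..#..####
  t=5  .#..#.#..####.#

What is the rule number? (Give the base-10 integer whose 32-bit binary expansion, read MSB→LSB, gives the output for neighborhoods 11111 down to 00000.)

308973442

  #####|.  b31=0 t=0,i=9
  ####.|.  b30=0 t=0,i=11
  ###.#|.  b29=0 t=0,i=12
  ###..|#  b28=1 t=1,i=1
  ##.##|.  b27=0 t=0,i=3
  ##.#.|.  b26=0 t=0,i=13
  ##..#|#  b25=1 t=1,i=2
  ##...|.  b24=0 t=4,i=0
  #.###|.  b23=0 t=0,i=7
  #.##.|#  b22=1 t=0,i=1
  #.#.#|#  b21=1 t=0,i=14
  #.#..|.  b20=0 t=4,i=5
  #..##|#  b19=1 t=2,i=4
  #..#.|.  b18=0 t=1,i=3
  #...#|#  b17=1 t=1,i=6
  #....|.  b16=0 t=1,i=10
  .####|#  b15=1 t=0,i=8
  .###.|.  b14=0 t=1,i=0
  .##.#|.  b13=0 t=0,i=2
  .##..|.  b12=0 t=2,i=2
  .#.##|#  b11=1 t=0,i=0
  .#.#.|#  b10=1 t=2,i=13
  .#..#|#  b9=1 t=2,i=10
  .#...|#  b8=1 t=1,i=5
  ..###|#  b7=1 t=1,i=14
  ..##.|.  b6=0 t=2,i=5
  ..#.#|.  b5=0 t=2,i=12
  ..#..|.  b4=0 t=1,i=4
  ...##|.  b3=0 t=1,i=13
  ...#.|.  b2=0 t=1,i=7
  ....#|#  b1=1 t=1,i=12
  .....|.  b0=0 t=1,i=11
  bits 00010010011010101000111110000010 = 308973442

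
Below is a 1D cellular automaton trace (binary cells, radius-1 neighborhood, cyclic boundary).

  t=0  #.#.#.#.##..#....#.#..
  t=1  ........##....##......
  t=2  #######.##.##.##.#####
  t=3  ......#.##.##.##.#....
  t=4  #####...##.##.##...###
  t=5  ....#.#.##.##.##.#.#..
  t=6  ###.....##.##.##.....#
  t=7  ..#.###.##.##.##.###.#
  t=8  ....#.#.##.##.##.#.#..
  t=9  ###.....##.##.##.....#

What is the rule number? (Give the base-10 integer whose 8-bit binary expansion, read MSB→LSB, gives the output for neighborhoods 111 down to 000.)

73

  ###|.  b7=0 t=2,i=0
  ##.|#  b6=1 t=0,i=9
  #.#|.  b5=0 t=0,i=1
  #..|.  b4=0 t=0,i=10
  .##|#  b3=1 t=0,i=8
  .#.|.  b2=0 t=0,i=0
  ..#|.  b1=0 t=0,i=11
  ...|#  b0=1 t=0,i=14
  bits 01001001 = 73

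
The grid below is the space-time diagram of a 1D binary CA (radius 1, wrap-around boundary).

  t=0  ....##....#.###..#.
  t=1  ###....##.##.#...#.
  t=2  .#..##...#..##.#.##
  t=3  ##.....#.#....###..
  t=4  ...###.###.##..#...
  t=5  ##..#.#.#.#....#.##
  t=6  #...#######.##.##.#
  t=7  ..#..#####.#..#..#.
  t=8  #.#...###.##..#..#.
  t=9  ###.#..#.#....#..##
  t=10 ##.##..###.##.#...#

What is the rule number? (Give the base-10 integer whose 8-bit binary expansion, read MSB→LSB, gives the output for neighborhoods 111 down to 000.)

  [7] ### => #  t=0,i=13
  [6] ##. => .  t=0,i=5
  [5] #.# => #  t=0,i=11
  [4] #.. => .  t=0,i=6
  [3] .## => .  t=0,i=4
  [2] .#. => #  t=0,i=10
  [1] ..# => .  t=0,i=3
  [0] ... => #  t=0,i=0
  bits 10100101 = 165

165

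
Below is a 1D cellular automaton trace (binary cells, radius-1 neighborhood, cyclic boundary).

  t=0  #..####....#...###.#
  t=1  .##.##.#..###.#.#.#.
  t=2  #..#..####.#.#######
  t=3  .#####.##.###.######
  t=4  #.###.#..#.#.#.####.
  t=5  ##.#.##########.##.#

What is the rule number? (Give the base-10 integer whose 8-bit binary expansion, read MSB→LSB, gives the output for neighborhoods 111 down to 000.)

  ###|#  b7=1 t=0,i=4
  ##.|.  b6=0 t=0,i=0
  #.#|#  b5=1 t=0,i=18
  #..|#  b4=1 t=0,i=1
  .##|.  b3=0 t=0,i=3
  .#.|#  b2=1 t=0,i=11
  ..#|#  b1=1 t=0,i=2
  ...|.  b0=0 t=0,i=8
  bits 10110110 = 182

182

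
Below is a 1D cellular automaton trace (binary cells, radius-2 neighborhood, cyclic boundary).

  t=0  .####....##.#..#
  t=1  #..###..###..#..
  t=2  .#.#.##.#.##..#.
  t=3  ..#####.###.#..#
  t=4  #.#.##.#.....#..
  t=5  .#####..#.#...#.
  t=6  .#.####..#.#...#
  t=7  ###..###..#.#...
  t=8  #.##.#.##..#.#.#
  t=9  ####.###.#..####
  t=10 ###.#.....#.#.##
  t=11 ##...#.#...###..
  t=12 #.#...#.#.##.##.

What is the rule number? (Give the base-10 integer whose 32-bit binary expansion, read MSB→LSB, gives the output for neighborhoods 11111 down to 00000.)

  ##### -> #   bit 31 = 1  t=3,i=4
  ####. -> #   bit 30 = 1  t=0,i=3
  ###.# -> .   bit 29 = 0  t=3,i=6
  ###.. -> #   bit 28 = 1  t=0,i=4
  ##.## -> #   bit 27 = 1  t=3,i=7
  ##.#. -> .   bit 26 = 0  t=0,i=11
  ##..# -> #   bit 25 = 1  t=1,i=6
  ##... -> #   bit 24 = 1  t=0,i=5
  #.### -> .   bit 23 = 0  t=0,i=1
  #.##. -> #   bit 22 = 1  t=2,i=5
  #.#.# -> #   bit 21 = 1  t=2,i=3
  #.#.. -> .   bit 20 = 0  t=0,i=12
  #..## -> .   bit 19 = 0  t=1,i=2
  #..#. -> .   bit 18 = 0  t=0,i=14
  #...# -> .   bit 17 = 0  t=5,i=12
  #.... -> .   bit 16 = 0  t=0,i=6
  .#### -> .   bit 15 = 0  t=0,i=2
  .###. -> .   bit 14 = 0  t=1,i=4
  .##.# -> #   bit 13 = 1  t=0,i=10
  .##.. -> .   bit 12 = 0  t=2,i=11
  .#.## -> #   bit 11 = 1  t=0,i=0
  .#.#. -> #   bit 10 = 1  t=2,i=2
  .#..# -> #   bit 9 = 1  t=0,i=13
  .#... -> #   bit 8 = 1  t=4,i=8
  ..### -> #   bit 7 = 1  t=1,i=3
  ..##. -> #   bit 6 = 1  t=0,i=9
  ..#.# -> .   bit 5 = 0  t=0,i=15
  ..#.. -> .   bit 4 = 0  t=1,i=0
  ...## -> #   bit 3 = 1  t=0,i=8
  ...#. -> .   bit 2 = 0  t=4,i=12
  ....# -> .   bit 1 = 0  t=0,i=7
  ..... -> #   bit 0 = 1  t=4,i=10
  bits 11011011011000000010111111001001 = 3680513993

3680513993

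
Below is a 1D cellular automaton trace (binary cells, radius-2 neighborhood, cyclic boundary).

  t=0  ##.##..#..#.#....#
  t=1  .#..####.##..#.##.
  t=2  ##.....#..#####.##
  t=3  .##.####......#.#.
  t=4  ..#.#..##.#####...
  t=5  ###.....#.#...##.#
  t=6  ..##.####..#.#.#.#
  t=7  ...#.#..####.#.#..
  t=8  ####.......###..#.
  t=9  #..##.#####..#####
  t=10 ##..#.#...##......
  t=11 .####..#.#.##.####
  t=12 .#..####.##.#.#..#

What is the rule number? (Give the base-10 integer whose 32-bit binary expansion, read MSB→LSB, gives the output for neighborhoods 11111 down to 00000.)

  ##### -> .   bit 31 = 0  t=2,i=12
  ####. -> .   bit 30 = 0  t=1,i=6
  ###.# -> #   bit 29 = 1  t=0,i=1
  ###.. -> #   bit 28 = 1  t=2,i=1
  ##.## -> .   bit 27 = 0  t=0,i=2
  ##.#. -> #   bit 26 = 1  t=7,i=12
  ##..# -> #   bit 25 = 1  t=0,i=5
  ##... -> #   bit 24 = 1  t=2,i=2
  #.### -> #   bit 23 = 1  t=2,i=16
  #.##. -> .   bit 22 = 0  t=0,i=3
  #.#.# -> #   bit 21 = 1  t=6,i=13
  #.#.. -> .   bit 20 = 0  t=0,i=12
  #..## -> .   bit 19 = 0  t=1,i=3
  #..#. -> #   bit 18 = 1  t=0,i=6
  #...# -> .   bit 17 = 0  t=5,i=12
  #.... -> .   bit 16 = 0  t=0,i=14
  .#### -> .   bit 15 = 0  t=1,i=5
  .###. -> .   bit 14 = 0  t=0,i=0
  .##.# -> #   bit 13 = 1  t=3,i=2
  .##.. -> #   bit 12 = 1  t=0,i=4
  .#.## -> #   bit 11 = 1  t=1,i=14
  .#.#. -> .   bit 10 = 0  t=0,i=11
  .#..# -> .   bit 9 = 0  t=0,i=8
  .#... -> #   bit 8 = 1  t=0,i=13
  ..### -> .   bit 7 = 0  t=0,i=17
  ..##. -> .   bit 6 = 0  t=3,i=1
  ..#.# -> #   bit 5 = 1  t=0,i=10
  ..#.. -> #   bit 4 = 1  t=0,i=7
  ...## -> #   bit 3 = 1  t=0,i=16
  ...#. -> #   bit 2 = 1  t=2,i=6
  ....# -> #   bit 1 = 1  t=0,i=15
  ..... -> #   bit 0 = 1  t=2,i=4
  bits 00110111101001000011100100111111 = 933509439

933509439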